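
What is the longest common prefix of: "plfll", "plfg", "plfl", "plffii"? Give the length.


Words: plfll, plfg, plfl, plffii
  Position 0: all 'p' => match
  Position 1: all 'l' => match
  Position 2: all 'f' => match
  Position 3: ('l', 'g', 'l', 'f') => mismatch, stop
LCP = "plf" (length 3)

3


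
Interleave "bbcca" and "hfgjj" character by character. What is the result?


Interleaving "bbcca" and "hfgjj":
  Position 0: 'b' from first, 'h' from second => "bh"
  Position 1: 'b' from first, 'f' from second => "bf"
  Position 2: 'c' from first, 'g' from second => "cg"
  Position 3: 'c' from first, 'j' from second => "cj"
  Position 4: 'a' from first, 'j' from second => "aj"
Result: bhbfcgcjaj

bhbfcgcjaj


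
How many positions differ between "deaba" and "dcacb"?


Comparing "deaba" and "dcacb" position by position:
  Position 0: 'd' vs 'd' => same
  Position 1: 'e' vs 'c' => DIFFER
  Position 2: 'a' vs 'a' => same
  Position 3: 'b' vs 'c' => DIFFER
  Position 4: 'a' vs 'b' => DIFFER
Positions that differ: 3

3


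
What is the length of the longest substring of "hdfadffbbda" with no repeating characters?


Input: "hdfadffbbda"
Sliding window (track last position of each char):
  Position 0 ('h'): window [0,0] length 1 -- new best
  Position 1 ('d'): window [0,1] length 2 -- new best
  Position 2 ('f'): window [0,2] length 3 -- new best
  Position 3 ('a'): window [0,3] length 4 -- new best
  Position 4 ('d'): repeat (last at 1), move window start to 2
  Position 4 ('d'): window [2,4] length 3
  Position 5 ('f'): repeat (last at 2), move window start to 3
  Position 5 ('f'): window [3,5] length 3
  Position 6 ('f'): repeat (last at 5), move window start to 6
  Position 6 ('f'): window [6,6] length 1
  Position 7 ('b'): window [6,7] length 2
  Position 8 ('b'): repeat (last at 7), move window start to 8
  Position 8 ('b'): window [8,8] length 1
  Position 9 ('d'): window [8,9] length 2
  Position 10 ('a'): window [8,10] length 3
Longest substring with no repeats: "hdfa" with length 4

4


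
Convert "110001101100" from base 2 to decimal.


Input: "110001101100" in base 2
Positional expansion:
  Digit '1' (value 1) x 2^11 = 2048
  Digit '1' (value 1) x 2^10 = 1024
  Digit '0' (value 0) x 2^9 = 0
  Digit '0' (value 0) x 2^8 = 0
  Digit '0' (value 0) x 2^7 = 0
  Digit '1' (value 1) x 2^6 = 64
  Digit '1' (value 1) x 2^5 = 32
  Digit '0' (value 0) x 2^4 = 0
  Digit '1' (value 1) x 2^3 = 8
  Digit '1' (value 1) x 2^2 = 4
  Digit '0' (value 0) x 2^1 = 0
  Digit '0' (value 0) x 2^0 = 0
Sum = 3180

3180


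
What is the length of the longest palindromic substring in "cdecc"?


Input: "cdecc"
Checking substrings for palindromes:
  [3:5] "cc" (len 2) => palindrome
Longest palindromic substring: "cc" with length 2

2


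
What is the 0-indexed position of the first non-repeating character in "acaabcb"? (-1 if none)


Input: acaabcb
Character frequencies:
  'a': 3
  'b': 2
  'c': 2
Scanning left to right for freq == 1:
  Position 0 ('a'): freq=3, skip
  Position 1 ('c'): freq=2, skip
  Position 2 ('a'): freq=3, skip
  Position 3 ('a'): freq=3, skip
  Position 4 ('b'): freq=2, skip
  Position 5 ('c'): freq=2, skip
  Position 6 ('b'): freq=2, skip
  No unique character found => answer = -1

-1


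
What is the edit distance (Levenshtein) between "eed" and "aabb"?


Computing edit distance: "eed" -> "aabb"
DP table:
           a    a    b    b
      0    1    2    3    4
  e   1    1    2    3    4
  e   2    2    2    3    4
  d   3    3    3    3    4
Edit distance = dp[3][4] = 4

4


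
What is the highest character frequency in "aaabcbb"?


Input: aaabcbb
Character counts:
  'a': 3
  'b': 3
  'c': 1
Maximum frequency: 3

3


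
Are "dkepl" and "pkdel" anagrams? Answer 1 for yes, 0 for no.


Strings: "dkepl", "pkdel"
Sorted first:  deklp
Sorted second: deklp
Sorted forms match => anagrams

1


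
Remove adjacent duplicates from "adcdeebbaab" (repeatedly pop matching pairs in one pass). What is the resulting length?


Input: adcdeebbaab
Stack-based adjacent duplicate removal:
  Read 'a': push. Stack: a
  Read 'd': push. Stack: ad
  Read 'c': push. Stack: adc
  Read 'd': push. Stack: adcd
  Read 'e': push. Stack: adcde
  Read 'e': matches stack top 'e' => pop. Stack: adcd
  Read 'b': push. Stack: adcdb
  Read 'b': matches stack top 'b' => pop. Stack: adcd
  Read 'a': push. Stack: adcda
  Read 'a': matches stack top 'a' => pop. Stack: adcd
  Read 'b': push. Stack: adcdb
Final stack: "adcdb" (length 5)

5


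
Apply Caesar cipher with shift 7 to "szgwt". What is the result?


Caesar cipher: shift "szgwt" by 7
  's' (pos 18) + 7 = pos 25 = 'z'
  'z' (pos 25) + 7 = pos 6 = 'g'
  'g' (pos 6) + 7 = pos 13 = 'n'
  'w' (pos 22) + 7 = pos 3 = 'd'
  't' (pos 19) + 7 = pos 0 = 'a'
Result: zgnda

zgnda


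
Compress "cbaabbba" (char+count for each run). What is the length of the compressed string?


Input: cbaabbba
Runs:
  'c' x 1 => "c1"
  'b' x 1 => "b1"
  'a' x 2 => "a2"
  'b' x 3 => "b3"
  'a' x 1 => "a1"
Compressed: "c1b1a2b3a1"
Compressed length: 10

10


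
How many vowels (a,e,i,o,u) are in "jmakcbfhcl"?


Input: jmakcbfhcl
Checking each character:
  'j' at position 0: consonant
  'm' at position 1: consonant
  'a' at position 2: vowel (running total: 1)
  'k' at position 3: consonant
  'c' at position 4: consonant
  'b' at position 5: consonant
  'f' at position 6: consonant
  'h' at position 7: consonant
  'c' at position 8: consonant
  'l' at position 9: consonant
Total vowels: 1

1


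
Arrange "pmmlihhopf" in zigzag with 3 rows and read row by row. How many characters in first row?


Zigzag "pmmlihhopf" into 3 rows:
Placing characters:
  'p' => row 0
  'm' => row 1
  'm' => row 2
  'l' => row 1
  'i' => row 0
  'h' => row 1
  'h' => row 2
  'o' => row 1
  'p' => row 0
  'f' => row 1
Rows:
  Row 0: "pip"
  Row 1: "mlhof"
  Row 2: "mh"
First row length: 3

3


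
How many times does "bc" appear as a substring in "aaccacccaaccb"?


Searching for "bc" in "aaccacccaaccb"
Scanning each position:
  Position 0: "aa" => no
  Position 1: "ac" => no
  Position 2: "cc" => no
  Position 3: "ca" => no
  Position 4: "ac" => no
  Position 5: "cc" => no
  Position 6: "cc" => no
  Position 7: "ca" => no
  Position 8: "aa" => no
  Position 9: "ac" => no
  Position 10: "cc" => no
  Position 11: "cb" => no
Total occurrences: 0

0


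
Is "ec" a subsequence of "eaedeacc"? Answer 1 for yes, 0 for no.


Check if "ec" is a subsequence of "eaedeacc"
Greedy scan:
  Position 0 ('e'): matches sub[0] = 'e'
  Position 1 ('a'): no match needed
  Position 2 ('e'): no match needed
  Position 3 ('d'): no match needed
  Position 4 ('e'): no match needed
  Position 5 ('a'): no match needed
  Position 6 ('c'): matches sub[1] = 'c'
  Position 7 ('c'): no match needed
All 2 characters matched => is a subsequence

1


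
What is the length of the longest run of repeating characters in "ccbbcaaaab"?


Input: "ccbbcaaaab"
Scanning for longest run:
  Position 1 ('c'): continues run of 'c', length=2
  Position 2 ('b'): new char, reset run to 1
  Position 3 ('b'): continues run of 'b', length=2
  Position 4 ('c'): new char, reset run to 1
  Position 5 ('a'): new char, reset run to 1
  Position 6 ('a'): continues run of 'a', length=2
  Position 7 ('a'): continues run of 'a', length=3
  Position 8 ('a'): continues run of 'a', length=4
  Position 9 ('b'): new char, reset run to 1
Longest run: 'a' with length 4

4


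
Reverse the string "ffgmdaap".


Input: ffgmdaap
Reading characters right to left:
  Position 7: 'p'
  Position 6: 'a'
  Position 5: 'a'
  Position 4: 'd'
  Position 3: 'm'
  Position 2: 'g'
  Position 1: 'f'
  Position 0: 'f'
Reversed: paadmgff

paadmgff


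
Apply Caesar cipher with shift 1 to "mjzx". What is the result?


Caesar cipher: shift "mjzx" by 1
  'm' (pos 12) + 1 = pos 13 = 'n'
  'j' (pos 9) + 1 = pos 10 = 'k'
  'z' (pos 25) + 1 = pos 0 = 'a'
  'x' (pos 23) + 1 = pos 24 = 'y'
Result: nkay

nkay


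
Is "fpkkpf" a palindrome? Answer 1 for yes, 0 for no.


Input: fpkkpf
Reversed: fpkkpf
  Compare pos 0 ('f') with pos 5 ('f'): match
  Compare pos 1 ('p') with pos 4 ('p'): match
  Compare pos 2 ('k') with pos 3 ('k'): match
Result: palindrome

1


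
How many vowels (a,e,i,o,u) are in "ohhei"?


Input: ohhei
Checking each character:
  'o' at position 0: vowel (running total: 1)
  'h' at position 1: consonant
  'h' at position 2: consonant
  'e' at position 3: vowel (running total: 2)
  'i' at position 4: vowel (running total: 3)
Total vowels: 3

3


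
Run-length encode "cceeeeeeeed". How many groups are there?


Input: cceeeeeeeed
Scanning for consecutive runs:
  Group 1: 'c' x 2 (positions 0-1)
  Group 2: 'e' x 8 (positions 2-9)
  Group 3: 'd' x 1 (positions 10-10)
Total groups: 3

3


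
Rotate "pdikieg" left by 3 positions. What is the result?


Input: "pdikieg", rotate left by 3
First 3 characters: "pdi"
Remaining characters: "kieg"
Concatenate remaining + first: "kieg" + "pdi" = "kiegpdi"

kiegpdi


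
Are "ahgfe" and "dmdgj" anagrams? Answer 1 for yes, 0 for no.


Strings: "ahgfe", "dmdgj"
Sorted first:  aefgh
Sorted second: ddgjm
Differ at position 0: 'a' vs 'd' => not anagrams

0


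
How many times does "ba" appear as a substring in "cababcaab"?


Searching for "ba" in "cababcaab"
Scanning each position:
  Position 0: "ca" => no
  Position 1: "ab" => no
  Position 2: "ba" => MATCH
  Position 3: "ab" => no
  Position 4: "bc" => no
  Position 5: "ca" => no
  Position 6: "aa" => no
  Position 7: "ab" => no
Total occurrences: 1

1


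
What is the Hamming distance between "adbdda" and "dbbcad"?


Comparing "adbdda" and "dbbcad" position by position:
  Position 0: 'a' vs 'd' => differ
  Position 1: 'd' vs 'b' => differ
  Position 2: 'b' vs 'b' => same
  Position 3: 'd' vs 'c' => differ
  Position 4: 'd' vs 'a' => differ
  Position 5: 'a' vs 'd' => differ
Total differences (Hamming distance): 5

5


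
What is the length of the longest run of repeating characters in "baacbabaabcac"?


Input: "baacbabaabcac"
Scanning for longest run:
  Position 1 ('a'): new char, reset run to 1
  Position 2 ('a'): continues run of 'a', length=2
  Position 3 ('c'): new char, reset run to 1
  Position 4 ('b'): new char, reset run to 1
  Position 5 ('a'): new char, reset run to 1
  Position 6 ('b'): new char, reset run to 1
  Position 7 ('a'): new char, reset run to 1
  Position 8 ('a'): continues run of 'a', length=2
  Position 9 ('b'): new char, reset run to 1
  Position 10 ('c'): new char, reset run to 1
  Position 11 ('a'): new char, reset run to 1
  Position 12 ('c'): new char, reset run to 1
Longest run: 'a' with length 2

2


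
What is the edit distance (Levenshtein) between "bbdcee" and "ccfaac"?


Computing edit distance: "bbdcee" -> "ccfaac"
DP table:
           c    c    f    a    a    c
      0    1    2    3    4    5    6
  b   1    1    2    3    4    5    6
  b   2    2    2    3    4    5    6
  d   3    3    3    3    4    5    6
  c   4    3    3    4    4    5    5
  e   5    4    4    4    5    5    6
  e   6    5    5    5    5    6    6
Edit distance = dp[6][6] = 6

6


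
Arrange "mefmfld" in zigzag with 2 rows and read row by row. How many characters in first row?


Zigzag "mefmfld" into 2 rows:
Placing characters:
  'm' => row 0
  'e' => row 1
  'f' => row 0
  'm' => row 1
  'f' => row 0
  'l' => row 1
  'd' => row 0
Rows:
  Row 0: "mffd"
  Row 1: "eml"
First row length: 4

4


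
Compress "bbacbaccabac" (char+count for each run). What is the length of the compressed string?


Input: bbacbaccabac
Runs:
  'b' x 2 => "b2"
  'a' x 1 => "a1"
  'c' x 1 => "c1"
  'b' x 1 => "b1"
  'a' x 1 => "a1"
  'c' x 2 => "c2"
  'a' x 1 => "a1"
  'b' x 1 => "b1"
  'a' x 1 => "a1"
  'c' x 1 => "c1"
Compressed: "b2a1c1b1a1c2a1b1a1c1"
Compressed length: 20

20


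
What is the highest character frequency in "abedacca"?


Input: abedacca
Character counts:
  'a': 3
  'b': 1
  'c': 2
  'd': 1
  'e': 1
Maximum frequency: 3

3


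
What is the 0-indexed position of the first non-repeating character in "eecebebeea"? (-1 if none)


Input: eecebebeea
Character frequencies:
  'a': 1
  'b': 2
  'c': 1
  'e': 6
Scanning left to right for freq == 1:
  Position 0 ('e'): freq=6, skip
  Position 1 ('e'): freq=6, skip
  Position 2 ('c'): unique! => answer = 2

2


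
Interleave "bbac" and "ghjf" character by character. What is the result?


Interleaving "bbac" and "ghjf":
  Position 0: 'b' from first, 'g' from second => "bg"
  Position 1: 'b' from first, 'h' from second => "bh"
  Position 2: 'a' from first, 'j' from second => "aj"
  Position 3: 'c' from first, 'f' from second => "cf"
Result: bgbhajcf

bgbhajcf


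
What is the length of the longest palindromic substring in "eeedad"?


Input: "eeedad"
Checking substrings for palindromes:
  [0:3] "eee" (len 3) => palindrome
  [3:6] "dad" (len 3) => palindrome
  [0:2] "ee" (len 2) => palindrome
  [1:3] "ee" (len 2) => palindrome
Longest palindromic substring: "eee" with length 3

3


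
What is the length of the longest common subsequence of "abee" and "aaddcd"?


LCS of "abee" and "aaddcd"
DP table:
           a    a    d    d    c    d
      0    0    0    0    0    0    0
  a   0    1    1    1    1    1    1
  b   0    1    1    1    1    1    1
  e   0    1    1    1    1    1    1
  e   0    1    1    1    1    1    1
LCS length = dp[4][6] = 1

1


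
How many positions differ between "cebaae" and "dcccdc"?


Comparing "cebaae" and "dcccdc" position by position:
  Position 0: 'c' vs 'd' => DIFFER
  Position 1: 'e' vs 'c' => DIFFER
  Position 2: 'b' vs 'c' => DIFFER
  Position 3: 'a' vs 'c' => DIFFER
  Position 4: 'a' vs 'd' => DIFFER
  Position 5: 'e' vs 'c' => DIFFER
Positions that differ: 6

6


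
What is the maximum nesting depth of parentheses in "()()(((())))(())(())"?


Input: "()()(((())))(())(())"
Tracking depth:
  Position 0 '(': depth becomes 1
  Position 1 ')': depth becomes 0
  Position 2 '(': depth becomes 1
  Position 3 ')': depth becomes 0
  Position 4 '(': depth becomes 1
  Position 5 '(': depth becomes 2
  Position 6 '(': depth becomes 3
  Position 7 '(': depth becomes 4
  Position 8 ')': depth becomes 3
  Position 9 ')': depth becomes 2
  Position 10 ')': depth becomes 1
  Position 11 ')': depth becomes 0
  Position 12 '(': depth becomes 1
  Position 13 '(': depth becomes 2
  Position 14 ')': depth becomes 1
  Position 15 ')': depth becomes 0
  Position 16 '(': depth becomes 1
  Position 17 '(': depth becomes 2
  Position 18 ')': depth becomes 1
  Position 19 ')': depth becomes 0
Maximum depth reached: 4

4


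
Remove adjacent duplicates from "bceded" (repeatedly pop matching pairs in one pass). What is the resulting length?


Input: bceded
Stack-based adjacent duplicate removal:
  Read 'b': push. Stack: b
  Read 'c': push. Stack: bc
  Read 'e': push. Stack: bce
  Read 'd': push. Stack: bced
  Read 'e': push. Stack: bcede
  Read 'd': push. Stack: bceded
Final stack: "bceded" (length 6)

6


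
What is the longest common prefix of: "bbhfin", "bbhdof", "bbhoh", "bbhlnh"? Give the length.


Words: bbhfin, bbhdof, bbhoh, bbhlnh
  Position 0: all 'b' => match
  Position 1: all 'b' => match
  Position 2: all 'h' => match
  Position 3: ('f', 'd', 'o', 'l') => mismatch, stop
LCP = "bbh" (length 3)

3


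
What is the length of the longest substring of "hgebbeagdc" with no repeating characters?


Input: "hgebbeagdc"
Sliding window (track last position of each char):
  Position 0 ('h'): window [0,0] length 1 -- new best
  Position 1 ('g'): window [0,1] length 2 -- new best
  Position 2 ('e'): window [0,2] length 3 -- new best
  Position 3 ('b'): window [0,3] length 4 -- new best
  Position 4 ('b'): repeat (last at 3), move window start to 4
  Position 4 ('b'): window [4,4] length 1
  Position 5 ('e'): window [4,5] length 2
  Position 6 ('a'): window [4,6] length 3
  Position 7 ('g'): window [4,7] length 4
  Position 8 ('d'): window [4,8] length 5 -- new best
  Position 9 ('c'): window [4,9] length 6 -- new best
Longest substring with no repeats: "beagdc" with length 6

6


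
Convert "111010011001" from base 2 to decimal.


Input: "111010011001" in base 2
Positional expansion:
  Digit '1' (value 1) x 2^11 = 2048
  Digit '1' (value 1) x 2^10 = 1024
  Digit '1' (value 1) x 2^9 = 512
  Digit '0' (value 0) x 2^8 = 0
  Digit '1' (value 1) x 2^7 = 128
  Digit '0' (value 0) x 2^6 = 0
  Digit '0' (value 0) x 2^5 = 0
  Digit '1' (value 1) x 2^4 = 16
  Digit '1' (value 1) x 2^3 = 8
  Digit '0' (value 0) x 2^2 = 0
  Digit '0' (value 0) x 2^1 = 0
  Digit '1' (value 1) x 2^0 = 1
Sum = 3737

3737


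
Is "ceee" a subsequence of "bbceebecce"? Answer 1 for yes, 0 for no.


Check if "ceee" is a subsequence of "bbceebecce"
Greedy scan:
  Position 0 ('b'): no match needed
  Position 1 ('b'): no match needed
  Position 2 ('c'): matches sub[0] = 'c'
  Position 3 ('e'): matches sub[1] = 'e'
  Position 4 ('e'): matches sub[2] = 'e'
  Position 5 ('b'): no match needed
  Position 6 ('e'): matches sub[3] = 'e'
  Position 7 ('c'): no match needed
  Position 8 ('c'): no match needed
  Position 9 ('e'): no match needed
All 4 characters matched => is a subsequence

1


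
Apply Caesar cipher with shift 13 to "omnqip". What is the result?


Caesar cipher: shift "omnqip" by 13
  'o' (pos 14) + 13 = pos 1 = 'b'
  'm' (pos 12) + 13 = pos 25 = 'z'
  'n' (pos 13) + 13 = pos 0 = 'a'
  'q' (pos 16) + 13 = pos 3 = 'd'
  'i' (pos 8) + 13 = pos 21 = 'v'
  'p' (pos 15) + 13 = pos 2 = 'c'
Result: bzadvc

bzadvc


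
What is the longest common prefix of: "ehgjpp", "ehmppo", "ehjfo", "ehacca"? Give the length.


Words: ehgjpp, ehmppo, ehjfo, ehacca
  Position 0: all 'e' => match
  Position 1: all 'h' => match
  Position 2: ('g', 'm', 'j', 'a') => mismatch, stop
LCP = "eh" (length 2)

2


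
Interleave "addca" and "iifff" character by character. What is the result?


Interleaving "addca" and "iifff":
  Position 0: 'a' from first, 'i' from second => "ai"
  Position 1: 'd' from first, 'i' from second => "di"
  Position 2: 'd' from first, 'f' from second => "df"
  Position 3: 'c' from first, 'f' from second => "cf"
  Position 4: 'a' from first, 'f' from second => "af"
Result: aididfcfaf

aididfcfaf


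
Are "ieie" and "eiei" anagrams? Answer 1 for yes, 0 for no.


Strings: "ieie", "eiei"
Sorted first:  eeii
Sorted second: eeii
Sorted forms match => anagrams

1


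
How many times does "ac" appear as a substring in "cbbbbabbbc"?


Searching for "ac" in "cbbbbabbbc"
Scanning each position:
  Position 0: "cb" => no
  Position 1: "bb" => no
  Position 2: "bb" => no
  Position 3: "bb" => no
  Position 4: "ba" => no
  Position 5: "ab" => no
  Position 6: "bb" => no
  Position 7: "bb" => no
  Position 8: "bc" => no
Total occurrences: 0

0


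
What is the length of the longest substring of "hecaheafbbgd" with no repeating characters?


Input: "hecaheafbbgd"
Sliding window (track last position of each char):
  Position 0 ('h'): window [0,0] length 1 -- new best
  Position 1 ('e'): window [0,1] length 2 -- new best
  Position 2 ('c'): window [0,2] length 3 -- new best
  Position 3 ('a'): window [0,3] length 4 -- new best
  Position 4 ('h'): repeat (last at 0), move window start to 1
  Position 4 ('h'): window [1,4] length 4
  Position 5 ('e'): repeat (last at 1), move window start to 2
  Position 5 ('e'): window [2,5] length 4
  Position 6 ('a'): repeat (last at 3), move window start to 4
  Position 6 ('a'): window [4,6] length 3
  Position 7 ('f'): window [4,7] length 4
  Position 8 ('b'): window [4,8] length 5 -- new best
  Position 9 ('b'): repeat (last at 8), move window start to 9
  Position 9 ('b'): window [9,9] length 1
  Position 10 ('g'): window [9,10] length 2
  Position 11 ('d'): window [9,11] length 3
Longest substring with no repeats: "heafb" with length 5

5


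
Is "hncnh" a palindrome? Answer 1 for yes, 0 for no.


Input: hncnh
Reversed: hncnh
  Compare pos 0 ('h') with pos 4 ('h'): match
  Compare pos 1 ('n') with pos 3 ('n'): match
Result: palindrome

1


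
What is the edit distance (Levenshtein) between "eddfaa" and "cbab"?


Computing edit distance: "eddfaa" -> "cbab"
DP table:
           c    b    a    b
      0    1    2    3    4
  e   1    1    2    3    4
  d   2    2    2    3    4
  d   3    3    3    3    4
  f   4    4    4    4    4
  a   5    5    5    4    5
  a   6    6    6    5    5
Edit distance = dp[6][4] = 5

5


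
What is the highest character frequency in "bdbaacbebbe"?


Input: bdbaacbebbe
Character counts:
  'a': 2
  'b': 5
  'c': 1
  'd': 1
  'e': 2
Maximum frequency: 5

5


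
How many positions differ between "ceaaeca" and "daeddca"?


Comparing "ceaaeca" and "daeddca" position by position:
  Position 0: 'c' vs 'd' => DIFFER
  Position 1: 'e' vs 'a' => DIFFER
  Position 2: 'a' vs 'e' => DIFFER
  Position 3: 'a' vs 'd' => DIFFER
  Position 4: 'e' vs 'd' => DIFFER
  Position 5: 'c' vs 'c' => same
  Position 6: 'a' vs 'a' => same
Positions that differ: 5

5


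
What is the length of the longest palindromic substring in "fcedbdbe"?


Input: "fcedbdbe"
Checking substrings for palindromes:
  [3:6] "dbd" (len 3) => palindrome
  [4:7] "bdb" (len 3) => palindrome
Longest palindromic substring: "dbd" with length 3

3


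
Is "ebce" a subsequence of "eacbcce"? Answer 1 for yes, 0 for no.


Check if "ebce" is a subsequence of "eacbcce"
Greedy scan:
  Position 0 ('e'): matches sub[0] = 'e'
  Position 1 ('a'): no match needed
  Position 2 ('c'): no match needed
  Position 3 ('b'): matches sub[1] = 'b'
  Position 4 ('c'): matches sub[2] = 'c'
  Position 5 ('c'): no match needed
  Position 6 ('e'): matches sub[3] = 'e'
All 4 characters matched => is a subsequence

1


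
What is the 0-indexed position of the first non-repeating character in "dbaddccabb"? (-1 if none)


Input: dbaddccabb
Character frequencies:
  'a': 2
  'b': 3
  'c': 2
  'd': 3
Scanning left to right for freq == 1:
  Position 0 ('d'): freq=3, skip
  Position 1 ('b'): freq=3, skip
  Position 2 ('a'): freq=2, skip
  Position 3 ('d'): freq=3, skip
  Position 4 ('d'): freq=3, skip
  Position 5 ('c'): freq=2, skip
  Position 6 ('c'): freq=2, skip
  Position 7 ('a'): freq=2, skip
  Position 8 ('b'): freq=3, skip
  Position 9 ('b'): freq=3, skip
  No unique character found => answer = -1

-1


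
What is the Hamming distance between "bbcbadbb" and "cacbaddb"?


Comparing "bbcbadbb" and "cacbaddb" position by position:
  Position 0: 'b' vs 'c' => differ
  Position 1: 'b' vs 'a' => differ
  Position 2: 'c' vs 'c' => same
  Position 3: 'b' vs 'b' => same
  Position 4: 'a' vs 'a' => same
  Position 5: 'd' vs 'd' => same
  Position 6: 'b' vs 'd' => differ
  Position 7: 'b' vs 'b' => same
Total differences (Hamming distance): 3

3


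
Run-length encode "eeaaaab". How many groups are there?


Input: eeaaaab
Scanning for consecutive runs:
  Group 1: 'e' x 2 (positions 0-1)
  Group 2: 'a' x 4 (positions 2-5)
  Group 3: 'b' x 1 (positions 6-6)
Total groups: 3

3


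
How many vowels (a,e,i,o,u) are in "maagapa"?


Input: maagapa
Checking each character:
  'm' at position 0: consonant
  'a' at position 1: vowel (running total: 1)
  'a' at position 2: vowel (running total: 2)
  'g' at position 3: consonant
  'a' at position 4: vowel (running total: 3)
  'p' at position 5: consonant
  'a' at position 6: vowel (running total: 4)
Total vowels: 4

4


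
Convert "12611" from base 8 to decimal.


Input: "12611" in base 8
Positional expansion:
  Digit '1' (value 1) x 8^4 = 4096
  Digit '2' (value 2) x 8^3 = 1024
  Digit '6' (value 6) x 8^2 = 384
  Digit '1' (value 1) x 8^1 = 8
  Digit '1' (value 1) x 8^0 = 1
Sum = 5513

5513


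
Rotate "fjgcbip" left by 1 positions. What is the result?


Input: "fjgcbip", rotate left by 1
First 1 characters: "f"
Remaining characters: "jgcbip"
Concatenate remaining + first: "jgcbip" + "f" = "jgcbipf"

jgcbipf


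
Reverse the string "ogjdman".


Input: ogjdman
Reading characters right to left:
  Position 6: 'n'
  Position 5: 'a'
  Position 4: 'm'
  Position 3: 'd'
  Position 2: 'j'
  Position 1: 'g'
  Position 0: 'o'
Reversed: namdjgo

namdjgo


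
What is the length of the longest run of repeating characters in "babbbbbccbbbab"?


Input: "babbbbbccbbbab"
Scanning for longest run:
  Position 1 ('a'): new char, reset run to 1
  Position 2 ('b'): new char, reset run to 1
  Position 3 ('b'): continues run of 'b', length=2
  Position 4 ('b'): continues run of 'b', length=3
  Position 5 ('b'): continues run of 'b', length=4
  Position 6 ('b'): continues run of 'b', length=5
  Position 7 ('c'): new char, reset run to 1
  Position 8 ('c'): continues run of 'c', length=2
  Position 9 ('b'): new char, reset run to 1
  Position 10 ('b'): continues run of 'b', length=2
  Position 11 ('b'): continues run of 'b', length=3
  Position 12 ('a'): new char, reset run to 1
  Position 13 ('b'): new char, reset run to 1
Longest run: 'b' with length 5

5


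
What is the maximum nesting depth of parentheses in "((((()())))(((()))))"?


Input: "((((()())))(((()))))"
Tracking depth:
  Position 0 '(': depth becomes 1
  Position 1 '(': depth becomes 2
  Position 2 '(': depth becomes 3
  Position 3 '(': depth becomes 4
  Position 4 '(': depth becomes 5
  Position 5 ')': depth becomes 4
  Position 6 '(': depth becomes 5
  Position 7 ')': depth becomes 4
  Position 8 ')': depth becomes 3
  Position 9 ')': depth becomes 2
  Position 10 ')': depth becomes 1
  Position 11 '(': depth becomes 2
  Position 12 '(': depth becomes 3
  Position 13 '(': depth becomes 4
  Position 14 '(': depth becomes 5
  Position 15 ')': depth becomes 4
  Position 16 ')': depth becomes 3
  Position 17 ')': depth becomes 2
  Position 18 ')': depth becomes 1
  Position 19 ')': depth becomes 0
Maximum depth reached: 5

5


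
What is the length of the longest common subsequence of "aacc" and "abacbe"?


LCS of "aacc" and "abacbe"
DP table:
           a    b    a    c    b    e
      0    0    0    0    0    0    0
  a   0    1    1    1    1    1    1
  a   0    1    1    2    2    2    2
  c   0    1    1    2    3    3    3
  c   0    1    1    2    3    3    3
LCS length = dp[4][6] = 3

3


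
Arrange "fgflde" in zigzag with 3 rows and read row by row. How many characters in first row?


Zigzag "fgflde" into 3 rows:
Placing characters:
  'f' => row 0
  'g' => row 1
  'f' => row 2
  'l' => row 1
  'd' => row 0
  'e' => row 1
Rows:
  Row 0: "fd"
  Row 1: "gle"
  Row 2: "f"
First row length: 2

2


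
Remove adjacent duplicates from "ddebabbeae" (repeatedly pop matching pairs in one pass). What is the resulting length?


Input: ddebabbeae
Stack-based adjacent duplicate removal:
  Read 'd': push. Stack: d
  Read 'd': matches stack top 'd' => pop. Stack: (empty)
  Read 'e': push. Stack: e
  Read 'b': push. Stack: eb
  Read 'a': push. Stack: eba
  Read 'b': push. Stack: ebab
  Read 'b': matches stack top 'b' => pop. Stack: eba
  Read 'e': push. Stack: ebae
  Read 'a': push. Stack: ebaea
  Read 'e': push. Stack: ebaeae
Final stack: "ebaeae" (length 6)

6


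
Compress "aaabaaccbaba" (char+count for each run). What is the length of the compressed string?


Input: aaabaaccbaba
Runs:
  'a' x 3 => "a3"
  'b' x 1 => "b1"
  'a' x 2 => "a2"
  'c' x 2 => "c2"
  'b' x 1 => "b1"
  'a' x 1 => "a1"
  'b' x 1 => "b1"
  'a' x 1 => "a1"
Compressed: "a3b1a2c2b1a1b1a1"
Compressed length: 16

16


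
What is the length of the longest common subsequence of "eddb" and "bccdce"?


LCS of "eddb" and "bccdce"
DP table:
           b    c    c    d    c    e
      0    0    0    0    0    0    0
  e   0    0    0    0    0    0    1
  d   0    0    0    0    1    1    1
  d   0    0    0    0    1    1    1
  b   0    1    1    1    1    1    1
LCS length = dp[4][6] = 1

1


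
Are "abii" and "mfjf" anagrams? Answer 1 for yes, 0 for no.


Strings: "abii", "mfjf"
Sorted first:  abii
Sorted second: ffjm
Differ at position 0: 'a' vs 'f' => not anagrams

0


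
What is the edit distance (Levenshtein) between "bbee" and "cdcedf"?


Computing edit distance: "bbee" -> "cdcedf"
DP table:
           c    d    c    e    d    f
      0    1    2    3    4    5    6
  b   1    1    2    3    4    5    6
  b   2    2    2    3    4    5    6
  e   3    3    3    3    3    4    5
  e   4    4    4    4    3    4    5
Edit distance = dp[4][6] = 5

5


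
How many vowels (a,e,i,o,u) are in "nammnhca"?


Input: nammnhca
Checking each character:
  'n' at position 0: consonant
  'a' at position 1: vowel (running total: 1)
  'm' at position 2: consonant
  'm' at position 3: consonant
  'n' at position 4: consonant
  'h' at position 5: consonant
  'c' at position 6: consonant
  'a' at position 7: vowel (running total: 2)
Total vowels: 2

2


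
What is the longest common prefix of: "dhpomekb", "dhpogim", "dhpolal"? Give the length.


Words: dhpomekb, dhpogim, dhpolal
  Position 0: all 'd' => match
  Position 1: all 'h' => match
  Position 2: all 'p' => match
  Position 3: all 'o' => match
  Position 4: ('m', 'g', 'l') => mismatch, stop
LCP = "dhpo" (length 4)

4


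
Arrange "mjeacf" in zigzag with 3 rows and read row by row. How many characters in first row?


Zigzag "mjeacf" into 3 rows:
Placing characters:
  'm' => row 0
  'j' => row 1
  'e' => row 2
  'a' => row 1
  'c' => row 0
  'f' => row 1
Rows:
  Row 0: "mc"
  Row 1: "jaf"
  Row 2: "e"
First row length: 2

2


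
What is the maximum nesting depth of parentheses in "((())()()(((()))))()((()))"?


Input: "((())()()(((()))))()((()))"
Tracking depth:
  Position 0 '(': depth becomes 1
  Position 1 '(': depth becomes 2
  Position 2 '(': depth becomes 3
  Position 3 ')': depth becomes 2
  Position 4 ')': depth becomes 1
  Position 5 '(': depth becomes 2
  Position 6 ')': depth becomes 1
  Position 7 '(': depth becomes 2
  Position 8 ')': depth becomes 1
  Position 9 '(': depth becomes 2
  Position 10 '(': depth becomes 3
  Position 11 '(': depth becomes 4
  Position 12 '(': depth becomes 5
  Position 13 ')': depth becomes 4
  Position 14 ')': depth becomes 3
  Position 15 ')': depth becomes 2
  Position 16 ')': depth becomes 1
  Position 17 ')': depth becomes 0
  Position 18 '(': depth becomes 1
  Position 19 ')': depth becomes 0
  Position 20 '(': depth becomes 1
  Position 21 '(': depth becomes 2
  Position 22 '(': depth becomes 3
  Position 23 ')': depth becomes 2
  Position 24 ')': depth becomes 1
  Position 25 ')': depth becomes 0
Maximum depth reached: 5

5


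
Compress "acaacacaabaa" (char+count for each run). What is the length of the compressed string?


Input: acaacacaabaa
Runs:
  'a' x 1 => "a1"
  'c' x 1 => "c1"
  'a' x 2 => "a2"
  'c' x 1 => "c1"
  'a' x 1 => "a1"
  'c' x 1 => "c1"
  'a' x 2 => "a2"
  'b' x 1 => "b1"
  'a' x 2 => "a2"
Compressed: "a1c1a2c1a1c1a2b1a2"
Compressed length: 18

18


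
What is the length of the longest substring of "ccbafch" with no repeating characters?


Input: "ccbafch"
Sliding window (track last position of each char):
  Position 0 ('c'): window [0,0] length 1 -- new best
  Position 1 ('c'): repeat (last at 0), move window start to 1
  Position 1 ('c'): window [1,1] length 1
  Position 2 ('b'): window [1,2] length 2 -- new best
  Position 3 ('a'): window [1,3] length 3 -- new best
  Position 4 ('f'): window [1,4] length 4 -- new best
  Position 5 ('c'): repeat (last at 1), move window start to 2
  Position 5 ('c'): window [2,5] length 4
  Position 6 ('h'): window [2,6] length 5 -- new best
Longest substring with no repeats: "bafch" with length 5

5


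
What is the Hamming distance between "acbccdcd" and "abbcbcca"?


Comparing "acbccdcd" and "abbcbcca" position by position:
  Position 0: 'a' vs 'a' => same
  Position 1: 'c' vs 'b' => differ
  Position 2: 'b' vs 'b' => same
  Position 3: 'c' vs 'c' => same
  Position 4: 'c' vs 'b' => differ
  Position 5: 'd' vs 'c' => differ
  Position 6: 'c' vs 'c' => same
  Position 7: 'd' vs 'a' => differ
Total differences (Hamming distance): 4

4


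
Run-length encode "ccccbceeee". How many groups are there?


Input: ccccbceeee
Scanning for consecutive runs:
  Group 1: 'c' x 4 (positions 0-3)
  Group 2: 'b' x 1 (positions 4-4)
  Group 3: 'c' x 1 (positions 5-5)
  Group 4: 'e' x 4 (positions 6-9)
Total groups: 4

4


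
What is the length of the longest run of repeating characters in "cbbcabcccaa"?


Input: "cbbcabcccaa"
Scanning for longest run:
  Position 1 ('b'): new char, reset run to 1
  Position 2 ('b'): continues run of 'b', length=2
  Position 3 ('c'): new char, reset run to 1
  Position 4 ('a'): new char, reset run to 1
  Position 5 ('b'): new char, reset run to 1
  Position 6 ('c'): new char, reset run to 1
  Position 7 ('c'): continues run of 'c', length=2
  Position 8 ('c'): continues run of 'c', length=3
  Position 9 ('a'): new char, reset run to 1
  Position 10 ('a'): continues run of 'a', length=2
Longest run: 'c' with length 3

3


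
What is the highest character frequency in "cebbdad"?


Input: cebbdad
Character counts:
  'a': 1
  'b': 2
  'c': 1
  'd': 2
  'e': 1
Maximum frequency: 2

2


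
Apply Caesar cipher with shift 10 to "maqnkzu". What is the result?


Caesar cipher: shift "maqnkzu" by 10
  'm' (pos 12) + 10 = pos 22 = 'w'
  'a' (pos 0) + 10 = pos 10 = 'k'
  'q' (pos 16) + 10 = pos 0 = 'a'
  'n' (pos 13) + 10 = pos 23 = 'x'
  'k' (pos 10) + 10 = pos 20 = 'u'
  'z' (pos 25) + 10 = pos 9 = 'j'
  'u' (pos 20) + 10 = pos 4 = 'e'
Result: wkaxuje

wkaxuje


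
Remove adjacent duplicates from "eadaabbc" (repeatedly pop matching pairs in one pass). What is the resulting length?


Input: eadaabbc
Stack-based adjacent duplicate removal:
  Read 'e': push. Stack: e
  Read 'a': push. Stack: ea
  Read 'd': push. Stack: ead
  Read 'a': push. Stack: eada
  Read 'a': matches stack top 'a' => pop. Stack: ead
  Read 'b': push. Stack: eadb
  Read 'b': matches stack top 'b' => pop. Stack: ead
  Read 'c': push. Stack: eadc
Final stack: "eadc" (length 4)

4


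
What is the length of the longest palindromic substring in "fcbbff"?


Input: "fcbbff"
Checking substrings for palindromes:
  [2:4] "bb" (len 2) => palindrome
  [4:6] "ff" (len 2) => palindrome
Longest palindromic substring: "bb" with length 2

2


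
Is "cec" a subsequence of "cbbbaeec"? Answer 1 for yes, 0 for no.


Check if "cec" is a subsequence of "cbbbaeec"
Greedy scan:
  Position 0 ('c'): matches sub[0] = 'c'
  Position 1 ('b'): no match needed
  Position 2 ('b'): no match needed
  Position 3 ('b'): no match needed
  Position 4 ('a'): no match needed
  Position 5 ('e'): matches sub[1] = 'e'
  Position 6 ('e'): no match needed
  Position 7 ('c'): matches sub[2] = 'c'
All 3 characters matched => is a subsequence

1


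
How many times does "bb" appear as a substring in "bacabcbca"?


Searching for "bb" in "bacabcbca"
Scanning each position:
  Position 0: "ba" => no
  Position 1: "ac" => no
  Position 2: "ca" => no
  Position 3: "ab" => no
  Position 4: "bc" => no
  Position 5: "cb" => no
  Position 6: "bc" => no
  Position 7: "ca" => no
Total occurrences: 0

0


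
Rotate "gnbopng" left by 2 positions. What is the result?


Input: "gnbopng", rotate left by 2
First 2 characters: "gn"
Remaining characters: "bopng"
Concatenate remaining + first: "bopng" + "gn" = "bopnggn"

bopnggn


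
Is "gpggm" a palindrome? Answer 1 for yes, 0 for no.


Input: gpggm
Reversed: mggpg
  Compare pos 0 ('g') with pos 4 ('m'): MISMATCH
  Compare pos 1 ('p') with pos 3 ('g'): MISMATCH
Result: not a palindrome

0


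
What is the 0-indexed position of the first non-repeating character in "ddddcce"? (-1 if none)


Input: ddddcce
Character frequencies:
  'c': 2
  'd': 4
  'e': 1
Scanning left to right for freq == 1:
  Position 0 ('d'): freq=4, skip
  Position 1 ('d'): freq=4, skip
  Position 2 ('d'): freq=4, skip
  Position 3 ('d'): freq=4, skip
  Position 4 ('c'): freq=2, skip
  Position 5 ('c'): freq=2, skip
  Position 6 ('e'): unique! => answer = 6

6


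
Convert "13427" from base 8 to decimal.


Input: "13427" in base 8
Positional expansion:
  Digit '1' (value 1) x 8^4 = 4096
  Digit '3' (value 3) x 8^3 = 1536
  Digit '4' (value 4) x 8^2 = 256
  Digit '2' (value 2) x 8^1 = 16
  Digit '7' (value 7) x 8^0 = 7
Sum = 5911

5911


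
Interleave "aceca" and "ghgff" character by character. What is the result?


Interleaving "aceca" and "ghgff":
  Position 0: 'a' from first, 'g' from second => "ag"
  Position 1: 'c' from first, 'h' from second => "ch"
  Position 2: 'e' from first, 'g' from second => "eg"
  Position 3: 'c' from first, 'f' from second => "cf"
  Position 4: 'a' from first, 'f' from second => "af"
Result: agchegcfaf

agchegcfaf


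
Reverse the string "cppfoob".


Input: cppfoob
Reading characters right to left:
  Position 6: 'b'
  Position 5: 'o'
  Position 4: 'o'
  Position 3: 'f'
  Position 2: 'p'
  Position 1: 'p'
  Position 0: 'c'
Reversed: boofppc

boofppc


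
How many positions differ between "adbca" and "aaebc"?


Comparing "adbca" and "aaebc" position by position:
  Position 0: 'a' vs 'a' => same
  Position 1: 'd' vs 'a' => DIFFER
  Position 2: 'b' vs 'e' => DIFFER
  Position 3: 'c' vs 'b' => DIFFER
  Position 4: 'a' vs 'c' => DIFFER
Positions that differ: 4

4


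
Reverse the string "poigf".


Input: poigf
Reading characters right to left:
  Position 4: 'f'
  Position 3: 'g'
  Position 2: 'i'
  Position 1: 'o'
  Position 0: 'p'
Reversed: fgiop

fgiop


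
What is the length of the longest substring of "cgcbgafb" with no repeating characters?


Input: "cgcbgafb"
Sliding window (track last position of each char):
  Position 0 ('c'): window [0,0] length 1 -- new best
  Position 1 ('g'): window [0,1] length 2 -- new best
  Position 2 ('c'): repeat (last at 0), move window start to 1
  Position 2 ('c'): window [1,2] length 2
  Position 3 ('b'): window [1,3] length 3 -- new best
  Position 4 ('g'): repeat (last at 1), move window start to 2
  Position 4 ('g'): window [2,4] length 3
  Position 5 ('a'): window [2,5] length 4 -- new best
  Position 6 ('f'): window [2,6] length 5 -- new best
  Position 7 ('b'): repeat (last at 3), move window start to 4
  Position 7 ('b'): window [4,7] length 4
Longest substring with no repeats: "cbgaf" with length 5

5


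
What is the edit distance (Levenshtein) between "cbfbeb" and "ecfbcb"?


Computing edit distance: "cbfbeb" -> "ecfbcb"
DP table:
           e    c    f    b    c    b
      0    1    2    3    4    5    6
  c   1    1    1    2    3    4    5
  b   2    2    2    2    2    3    4
  f   3    3    3    2    3    3    4
  b   4    4    4    3    2    3    3
  e   5    4    5    4    3    3    4
  b   6    5    5    5    4    4    3
Edit distance = dp[6][6] = 3

3


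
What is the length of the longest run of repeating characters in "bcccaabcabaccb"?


Input: "bcccaabcabaccb"
Scanning for longest run:
  Position 1 ('c'): new char, reset run to 1
  Position 2 ('c'): continues run of 'c', length=2
  Position 3 ('c'): continues run of 'c', length=3
  Position 4 ('a'): new char, reset run to 1
  Position 5 ('a'): continues run of 'a', length=2
  Position 6 ('b'): new char, reset run to 1
  Position 7 ('c'): new char, reset run to 1
  Position 8 ('a'): new char, reset run to 1
  Position 9 ('b'): new char, reset run to 1
  Position 10 ('a'): new char, reset run to 1
  Position 11 ('c'): new char, reset run to 1
  Position 12 ('c'): continues run of 'c', length=2
  Position 13 ('b'): new char, reset run to 1
Longest run: 'c' with length 3

3


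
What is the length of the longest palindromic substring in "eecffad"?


Input: "eecffad"
Checking substrings for palindromes:
  [0:2] "ee" (len 2) => palindrome
  [3:5] "ff" (len 2) => palindrome
Longest palindromic substring: "ee" with length 2

2


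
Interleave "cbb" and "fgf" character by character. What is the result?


Interleaving "cbb" and "fgf":
  Position 0: 'c' from first, 'f' from second => "cf"
  Position 1: 'b' from first, 'g' from second => "bg"
  Position 2: 'b' from first, 'f' from second => "bf"
Result: cfbgbf

cfbgbf
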